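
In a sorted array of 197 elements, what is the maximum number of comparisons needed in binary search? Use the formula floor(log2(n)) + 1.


Binary search halves the search space each step.
Maximum comparisons = floor(log2(197)) + 1
log2(197) = 7.6221
floor(log2(197)) = 7, so 7 + 1 = 8
Final answer: 8


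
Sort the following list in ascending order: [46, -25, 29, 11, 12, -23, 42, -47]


Original list: [46, -25, 29, 11, 12, -23, 42, -47]
Repeatedly take the smallest remaining element:
  Remaining [46, -25, 29, 11, 12, -23, 42, -47] -> smallest is -47
  Remaining [46, -25, 29, 11, 12, -23, 42] -> smallest is -25
  Remaining [46, 29, 11, 12, -23, 42] -> smallest is -23
  Remaining [46, 29, 11, 12, 42] -> smallest is 11
  Remaining [46, 29, 12, 42] -> smallest is 12
  Remaining [46, 29, 42] -> smallest is 29
  Remaining [46, 42] -> smallest is 42
  Remaining [46] -> smallest is 46
Collecting the picks in order gives the sorted list.
Final answer: [-47, -25, -23, 11, 12, 29, 42, 46]


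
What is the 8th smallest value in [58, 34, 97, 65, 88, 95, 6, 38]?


Sort ascending: [6, 34, 38, 58, 65, 88, 95, 97]
The 8th element (1-indexed) is at index 7.
Value = 97
Final answer: 97


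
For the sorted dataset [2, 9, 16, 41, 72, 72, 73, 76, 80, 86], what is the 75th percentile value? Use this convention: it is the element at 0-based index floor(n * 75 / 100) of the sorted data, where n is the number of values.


The dataset has n = 10 elements.
Index = floor(10 * 75 / 100) = floor(750 / 100) = floor(7.5) = 7
Counting from index 0 in the sorted data, the element at index 7 is 76.
Final answer: 76


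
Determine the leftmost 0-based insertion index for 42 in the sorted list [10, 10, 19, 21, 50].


List is sorted: [10, 10, 19, 21, 50]
We need the leftmost position where 42 can be inserted, i.e. the first index whose element is >= 42 (or the end of the list if none is).
Binary search with low=0, high=5 (0-based indices):
  low=0, high=5, mid=2: a[2]=19 < 42, so low = 3
  low=3, high=5, mid=4: a[4]=50 >= 42, so high = 4
  low=3, high=4, mid=3: a[3]=21 < 42, so low = 4
Now low = high = 4, so the insertion index is 4.
Final answer: 4


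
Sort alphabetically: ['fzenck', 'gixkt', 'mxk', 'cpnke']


Compare strings character by character (the first differing letter decides):
  'cpnke' < 'fzenck' since 'c' < 'f' at position 1
  'fzenck' < 'gixkt' since 'f' < 'g' at position 1
  'gixkt' < 'mxk' since 'g' < 'm' at position 1
Chaining these comparisons gives the alphabetical order.
Final answer: ['cpnke', 'fzenck', 'gixkt', 'mxk']


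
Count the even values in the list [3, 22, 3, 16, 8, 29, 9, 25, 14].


Check each element:
  3 is odd
  22 is even
  3 is odd
  16 is even
  8 is even
  29 is odd
  9 is odd
  25 is odd
  14 is even
Evens: [22, 16, 8, 14]
Count of evens = 4
Final answer: 4


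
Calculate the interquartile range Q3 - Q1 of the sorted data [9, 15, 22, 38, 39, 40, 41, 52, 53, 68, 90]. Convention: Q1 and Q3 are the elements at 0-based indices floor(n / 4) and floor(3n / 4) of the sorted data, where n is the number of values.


The data has n = 11 elements.
Q1 index = floor(11 / 4) = floor(2.75) = 2; Q3 index = floor(3 * 11 / 4) = floor(8.25) = 8
Q1 = element at index 2 = 22
Q3 = element at index 8 = 53
IQR = 53 - 22 = 31
Final answer: 31


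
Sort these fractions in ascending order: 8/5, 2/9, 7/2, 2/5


Convert to decimal for comparison:
  8/5 = 1.6
  2/9 = 0.2222
  7/2 = 3.5
  2/5 = 0.4
Decimals in increasing order: 0.2222 < 0.4 < 1.6 < 3.5
Writing each back as its fraction gives the sorted order.
Final answer: 2/9, 2/5, 8/5, 7/2


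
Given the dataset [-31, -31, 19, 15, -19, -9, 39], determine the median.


First, sort the list: [-31, -31, -19, -9, 15, 19, 39]
The list has 7 elements (odd count).
The middle index is 3 (0-based), and the element there is -9.
Final answer: -9


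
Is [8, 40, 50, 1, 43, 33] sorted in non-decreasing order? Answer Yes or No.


Check consecutive pairs:
  8 <= 40? True
  40 <= 50? True
  50 <= 1? False
  1 <= 43? True
  43 <= 33? False
2 consecutive pair(s) are out of order, so the list is not sorted.
Final answer: No


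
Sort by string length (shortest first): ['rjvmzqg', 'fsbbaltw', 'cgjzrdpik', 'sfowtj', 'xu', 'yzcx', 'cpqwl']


Compute lengths:
  'rjvmzqg' has length 7
  'fsbbaltw' has length 8
  'cgjzrdpik' has length 9
  'sfowtj' has length 6
  'xu' has length 2
  'yzcx' has length 4
  'cpqwl' has length 5
Lengths in increasing order: 2 < 4 < 5 < 6 < 7 < 8 < 9
Listing the words in that order gives the answer.
Final answer: ['xu', 'yzcx', 'cpqwl', 'sfowtj', 'rjvmzqg', 'fsbbaltw', 'cgjzrdpik']


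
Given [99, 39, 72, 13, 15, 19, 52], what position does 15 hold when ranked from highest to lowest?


Sort descending: [99, 72, 52, 39, 19, 15, 13]
Find 15 in the sorted list.
15 is at position 6.
Final answer: 6


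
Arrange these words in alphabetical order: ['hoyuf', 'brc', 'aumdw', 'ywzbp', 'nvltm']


Compare strings character by character (the first differing letter decides):
  'aumdw' < 'brc' since 'a' < 'b' at position 1
  'brc' < 'hoyuf' since 'b' < 'h' at position 1
  'hoyuf' < 'nvltm' since 'h' < 'n' at position 1
  'nvltm' < 'ywzbp' since 'n' < 'y' at position 1
Chaining these comparisons gives the alphabetical order.
Final answer: ['aumdw', 'brc', 'hoyuf', 'nvltm', 'ywzbp']


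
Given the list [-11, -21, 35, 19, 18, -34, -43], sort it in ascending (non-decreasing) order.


Original list: [-11, -21, 35, 19, 18, -34, -43]
Repeatedly take the smallest remaining element:
  Remaining [-11, -21, 35, 19, 18, -34, -43] -> smallest is -43
  Remaining [-11, -21, 35, 19, 18, -34] -> smallest is -34
  Remaining [-11, -21, 35, 19, 18] -> smallest is -21
  Remaining [-11, 35, 19, 18] -> smallest is -11
  Remaining [35, 19, 18] -> smallest is 18
  Remaining [35, 19] -> smallest is 19
  Remaining [35] -> smallest is 35
Collecting the picks in order gives the sorted list.
Final answer: [-43, -34, -21, -11, 18, 19, 35]


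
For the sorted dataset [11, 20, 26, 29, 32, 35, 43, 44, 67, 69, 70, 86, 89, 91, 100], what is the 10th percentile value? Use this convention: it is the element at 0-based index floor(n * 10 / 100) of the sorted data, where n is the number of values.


The dataset has n = 15 elements.
Index = floor(15 * 10 / 100) = floor(150 / 100) = floor(1.5) = 1
Counting from index 0 in the sorted data, the element at index 1 is 20.
Final answer: 20


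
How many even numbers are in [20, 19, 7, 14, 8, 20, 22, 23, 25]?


Check each element:
  20 is even
  19 is odd
  7 is odd
  14 is even
  8 is even
  20 is even
  22 is even
  23 is odd
  25 is odd
Evens: [20, 14, 8, 20, 22]
Count of evens = 5
Final answer: 5


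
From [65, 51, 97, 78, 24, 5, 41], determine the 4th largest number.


Sort descending: [97, 78, 65, 51, 41, 24, 5]
The 4th element (1-indexed) is at index 3.
Value = 51
Final answer: 51


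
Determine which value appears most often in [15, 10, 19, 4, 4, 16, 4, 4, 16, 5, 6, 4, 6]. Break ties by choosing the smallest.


Count the frequency of each value:
  4 appears 5 time(s)
  5 appears 1 time(s)
  6 appears 2 time(s)
  10 appears 1 time(s)
  15 appears 1 time(s)
  16 appears 2 time(s)
  19 appears 1 time(s)
Maximum frequency is 5.
Only 4 reaches that frequency, so it is the mode.
Final answer: 4


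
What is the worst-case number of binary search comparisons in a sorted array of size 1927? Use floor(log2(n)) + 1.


Binary search halves the search space each step.
Maximum comparisons = floor(log2(1927)) + 1
log2(1927) = 10.9121
floor(log2(1927)) = 10, so 10 + 1 = 11
Final answer: 11


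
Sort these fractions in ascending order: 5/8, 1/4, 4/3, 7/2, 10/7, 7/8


Convert to decimal for comparison:
  5/8 = 0.625
  1/4 = 0.25
  4/3 = 1.3333
  7/2 = 3.5
  10/7 = 1.4286
  7/8 = 0.875
Decimals in increasing order: 0.25 < 0.625 < 0.875 < 1.3333 < 1.4286 < 3.5
Writing each back as its fraction gives the sorted order.
Final answer: 1/4, 5/8, 7/8, 4/3, 10/7, 7/2


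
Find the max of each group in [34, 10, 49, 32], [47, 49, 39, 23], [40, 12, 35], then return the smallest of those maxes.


Find max of each group:
  Group 1: [34, 10, 49, 32] -> max = 49
  Group 2: [47, 49, 39, 23] -> max = 49
  Group 3: [40, 12, 35] -> max = 40
Maxes: [49, 49, 40]
Minimum of maxes = 40
Final answer: 40


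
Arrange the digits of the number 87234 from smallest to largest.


The number 87234 has digits: 8, 7, 2, 3, 4
Sorted: 2, 3, 4, 7, 8
Joining the sorted digits gives the result.
Final answer: 23478


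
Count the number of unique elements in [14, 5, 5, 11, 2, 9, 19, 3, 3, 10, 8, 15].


List all unique values:
Distinct values: [2, 3, 5, 8, 9, 10, 11, 14, 15, 19]
Count = 10
Final answer: 10


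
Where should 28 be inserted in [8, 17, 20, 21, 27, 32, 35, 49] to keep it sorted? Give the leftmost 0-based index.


List is sorted: [8, 17, 20, 21, 27, 32, 35, 49]
We need the leftmost position where 28 can be inserted, i.e. the first index whose element is >= 28 (or the end of the list if none is).
Binary search with low=0, high=8 (0-based indices):
  low=0, high=8, mid=4: a[4]=27 < 28, so low = 5
  low=5, high=8, mid=6: a[6]=35 >= 28, so high = 6
  low=5, high=6, mid=5: a[5]=32 >= 28, so high = 5
Now low = high = 5, so the insertion index is 5.
Final answer: 5


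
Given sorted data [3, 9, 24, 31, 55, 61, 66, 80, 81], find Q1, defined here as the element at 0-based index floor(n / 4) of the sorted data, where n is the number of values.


The list has n = 9 elements.
Q1 index = floor(9 / 4) = floor(2.25) = 2
Counting from index 0 in the sorted data, the element at index 2 is 24.
Final answer: 24


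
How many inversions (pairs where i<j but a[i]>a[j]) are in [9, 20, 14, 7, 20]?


For each element, count the later elements that are smaller than it:
  9 (index 0): smaller elements after it = [7] -> 1
  20 (index 1): smaller elements after it = [14, 7] -> 2
  14 (index 2): smaller elements after it = [7] -> 1
  7 (index 3): smaller elements after it = [] -> 0
Total inversions = 1 + 2 + 1 + 0 = 4
Final answer: 4


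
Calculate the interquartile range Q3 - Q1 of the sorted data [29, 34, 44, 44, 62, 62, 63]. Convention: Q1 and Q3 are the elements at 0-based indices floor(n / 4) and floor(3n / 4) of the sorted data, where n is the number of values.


The data has n = 7 elements.
Q1 index = floor(7 / 4) = floor(1.75) = 1; Q3 index = floor(3 * 7 / 4) = floor(5.25) = 5
Q1 = element at index 1 = 34
Q3 = element at index 5 = 62
IQR = 62 - 34 = 28
Final answer: 28


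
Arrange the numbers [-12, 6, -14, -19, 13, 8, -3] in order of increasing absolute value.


Compute absolute values:
  |-12| = 12
  |6| = 6
  |-14| = 14
  |-19| = 19
  |13| = 13
  |8| = 8
  |-3| = 3
Absolute values in increasing order: 3 < 6 < 8 < 12 < 13 < 14 < 19
Listing the original numbers in that order gives the answer.
Final answer: [-3, 6, 8, -12, 13, -14, -19]


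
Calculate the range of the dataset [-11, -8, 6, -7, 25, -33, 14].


Maximum value: 25
Minimum value: -33
Range = 25 - (-33) = 58
Final answer: 58


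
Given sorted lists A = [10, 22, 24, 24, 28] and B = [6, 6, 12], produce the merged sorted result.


List A: [10, 22, 24, 24, 28]
List B: [6, 6, 12]
Repeatedly compare the front elements and take the smaller:
  10 vs 6 -> take 6
  10 vs 6 -> take 6
  10 vs 12 -> take 10
  22 vs 12 -> take 12
  B is exhausted; append the rest of A: [22, 24, 24, 28]
Final answer: [6, 6, 10, 12, 22, 24, 24, 28]


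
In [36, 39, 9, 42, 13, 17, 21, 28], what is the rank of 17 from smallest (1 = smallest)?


Sort ascending: [9, 13, 17, 21, 28, 36, 39, 42]
Find 17 in the sorted list.
17 is at position 3 (1-indexed).
Final answer: 3


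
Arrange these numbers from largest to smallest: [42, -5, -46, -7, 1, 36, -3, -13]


Original list: [42, -5, -46, -7, 1, 36, -3, -13]
Repeatedly take the largest remaining element:
  Remaining [42, -5, -46, -7, 1, 36, -3, -13] -> largest is 42
  Remaining [-5, -46, -7, 1, 36, -3, -13] -> largest is 36
  Remaining [-5, -46, -7, 1, -3, -13] -> largest is 1
  Remaining [-5, -46, -7, -3, -13] -> largest is -3
  Remaining [-5, -46, -7, -13] -> largest is -5
  Remaining [-46, -7, -13] -> largest is -7
  Remaining [-46, -13] -> largest is -13
  Remaining [-46] -> largest is -46
Collecting the picks in order gives the descending list.
Final answer: [42, 36, 1, -3, -5, -7, -13, -46]


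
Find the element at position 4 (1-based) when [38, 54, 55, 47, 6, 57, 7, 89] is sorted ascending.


Sort ascending: [6, 7, 38, 47, 54, 55, 57, 89]
The 4th element (1-indexed) is at index 3.
Value = 47
Final answer: 47


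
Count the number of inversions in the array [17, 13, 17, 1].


For each element, count the later elements that are smaller than it:
  17 (index 0): smaller elements after it = [13, 1] -> 2
  13 (index 1): smaller elements after it = [1] -> 1
  17 (index 2): smaller elements after it = [1] -> 1
Total inversions = 2 + 1 + 1 = 4
Final answer: 4


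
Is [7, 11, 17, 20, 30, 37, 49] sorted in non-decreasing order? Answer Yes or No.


Check consecutive pairs:
  7 <= 11? True
  11 <= 17? True
  17 <= 20? True
  20 <= 30? True
  30 <= 37? True
  37 <= 49? True
Every consecutive pair is in order, so the list is non-decreasing.
Final answer: Yes


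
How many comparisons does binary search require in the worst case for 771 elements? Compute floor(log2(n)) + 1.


Binary search halves the search space each step.
Maximum comparisons = floor(log2(771)) + 1
log2(771) = 9.5906
floor(log2(771)) = 9, so 9 + 1 = 10
Final answer: 10


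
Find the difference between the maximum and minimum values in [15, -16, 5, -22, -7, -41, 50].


Maximum value: 50
Minimum value: -41
Range = 50 - (-41) = 91
Final answer: 91


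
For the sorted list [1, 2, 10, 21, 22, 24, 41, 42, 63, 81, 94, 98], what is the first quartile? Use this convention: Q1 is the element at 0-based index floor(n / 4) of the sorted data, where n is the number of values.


The list has n = 12 elements.
Q1 index = floor(12 / 4) = floor(3) = 3
Counting from index 0 in the sorted data, the element at index 3 is 21.
Final answer: 21


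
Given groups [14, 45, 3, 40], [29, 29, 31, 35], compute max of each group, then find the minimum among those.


Find max of each group:
  Group 1: [14, 45, 3, 40] -> max = 45
  Group 2: [29, 29, 31, 35] -> max = 35
Maxes: [45, 35]
Minimum of maxes = 35
Final answer: 35


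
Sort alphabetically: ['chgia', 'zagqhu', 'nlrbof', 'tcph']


Compare strings character by character (the first differing letter decides):
  'chgia' < 'nlrbof' since 'c' < 'n' at position 1
  'nlrbof' < 'tcph' since 'n' < 't' at position 1
  'tcph' < 'zagqhu' since 't' < 'z' at position 1
Chaining these comparisons gives the alphabetical order.
Final answer: ['chgia', 'nlrbof', 'tcph', 'zagqhu']


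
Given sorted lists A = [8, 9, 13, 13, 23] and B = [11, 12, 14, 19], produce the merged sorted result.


List A: [8, 9, 13, 13, 23]
List B: [11, 12, 14, 19]
Repeatedly compare the front elements and take the smaller:
  8 vs 11 -> take 8
  9 vs 11 -> take 9
  13 vs 11 -> take 11
  13 vs 12 -> take 12
  13 vs 14 -> take 13
  13 vs 14 -> take 13
  23 vs 14 -> take 14
  23 vs 19 -> take 19
  B is exhausted; append the rest of A: [23]
Final answer: [8, 9, 11, 12, 13, 13, 14, 19, 23]


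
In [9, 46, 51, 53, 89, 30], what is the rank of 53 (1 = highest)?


Sort descending: [89, 53, 51, 46, 30, 9]
Find 53 in the sorted list.
53 is at position 2.
Final answer: 2


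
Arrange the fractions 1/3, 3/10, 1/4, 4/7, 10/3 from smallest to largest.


Convert to decimal for comparison:
  1/3 = 0.3333
  3/10 = 0.3
  1/4 = 0.25
  4/7 = 0.5714
  10/3 = 3.3333
Decimals in increasing order: 0.25 < 0.3 < 0.3333 < 0.5714 < 3.3333
Writing each back as its fraction gives the sorted order.
Final answer: 1/4, 3/10, 1/3, 4/7, 10/3


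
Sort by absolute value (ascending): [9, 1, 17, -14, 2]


Compute absolute values:
  |9| = 9
  |1| = 1
  |17| = 17
  |-14| = 14
  |2| = 2
Absolute values in increasing order: 1 < 2 < 9 < 14 < 17
Listing the original numbers in that order gives the answer.
Final answer: [1, 2, 9, -14, 17]


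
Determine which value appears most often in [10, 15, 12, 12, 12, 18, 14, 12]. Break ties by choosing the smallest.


Count the frequency of each value:
  10 appears 1 time(s)
  12 appears 4 time(s)
  14 appears 1 time(s)
  15 appears 1 time(s)
  18 appears 1 time(s)
Maximum frequency is 4.
Only 12 reaches that frequency, so it is the mode.
Final answer: 12


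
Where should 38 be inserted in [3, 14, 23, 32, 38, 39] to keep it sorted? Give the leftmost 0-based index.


List is sorted: [3, 14, 23, 32, 38, 39]
We need the leftmost position where 38 can be inserted, i.e. the first index whose element is >= 38 (or the end of the list if none is).
Binary search with low=0, high=6 (0-based indices):
  low=0, high=6, mid=3: a[3]=32 < 38, so low = 4
  low=4, high=6, mid=5: a[5]=39 >= 38, so high = 5
  low=4, high=5, mid=4: a[4]=38 >= 38, so high = 4
Now low = high = 4, so the insertion index is 4.
Final answer: 4


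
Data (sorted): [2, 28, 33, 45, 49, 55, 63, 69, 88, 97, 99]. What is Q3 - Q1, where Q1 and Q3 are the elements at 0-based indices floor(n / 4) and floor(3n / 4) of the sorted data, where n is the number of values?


The data has n = 11 elements.
Q1 index = floor(11 / 4) = floor(2.75) = 2; Q3 index = floor(3 * 11 / 4) = floor(8.25) = 8
Q1 = element at index 2 = 33
Q3 = element at index 8 = 88
IQR = 88 - 33 = 55
Final answer: 55


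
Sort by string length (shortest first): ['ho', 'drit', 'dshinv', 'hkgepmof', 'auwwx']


Compute lengths:
  'ho' has length 2
  'drit' has length 4
  'dshinv' has length 6
  'hkgepmof' has length 8
  'auwwx' has length 5
Lengths in increasing order: 2 < 4 < 5 < 6 < 8
Listing the words in that order gives the answer.
Final answer: ['ho', 'drit', 'auwwx', 'dshinv', 'hkgepmof']


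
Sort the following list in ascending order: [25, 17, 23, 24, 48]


Original list: [25, 17, 23, 24, 48]
Repeatedly take the smallest remaining element:
  Remaining [25, 17, 23, 24, 48] -> smallest is 17
  Remaining [25, 23, 24, 48] -> smallest is 23
  Remaining [25, 24, 48] -> smallest is 24
  Remaining [25, 48] -> smallest is 25
  Remaining [48] -> smallest is 48
Collecting the picks in order gives the sorted list.
Final answer: [17, 23, 24, 25, 48]


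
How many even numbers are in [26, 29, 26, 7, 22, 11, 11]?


Check each element:
  26 is even
  29 is odd
  26 is even
  7 is odd
  22 is even
  11 is odd
  11 is odd
Evens: [26, 26, 22]
Count of evens = 3
Final answer: 3


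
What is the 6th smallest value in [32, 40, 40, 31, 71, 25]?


Sort ascending: [25, 31, 32, 40, 40, 71]
The 6th element (1-indexed) is at index 5.
Value = 71
Final answer: 71


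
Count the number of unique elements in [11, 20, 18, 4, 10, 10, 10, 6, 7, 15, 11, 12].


List all unique values:
Distinct values: [4, 6, 7, 10, 11, 12, 15, 18, 20]
Count = 9
Final answer: 9


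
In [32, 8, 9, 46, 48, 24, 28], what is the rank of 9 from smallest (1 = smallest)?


Sort ascending: [8, 9, 24, 28, 32, 46, 48]
Find 9 in the sorted list.
9 is at position 2 (1-indexed).
Final answer: 2


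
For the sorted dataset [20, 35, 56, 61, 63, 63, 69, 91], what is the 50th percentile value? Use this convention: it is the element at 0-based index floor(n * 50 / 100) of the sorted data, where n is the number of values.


The dataset has n = 8 elements.
Index = floor(8 * 50 / 100) = floor(400 / 100) = floor(4) = 4
Counting from index 0 in the sorted data, the element at index 4 is 63.
Final answer: 63


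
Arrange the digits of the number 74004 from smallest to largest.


The number 74004 has digits: 7, 4, 0, 0, 4
Sorted: 0, 0, 4, 4, 7
Joining the sorted digits gives the result.
Final answer: 00447


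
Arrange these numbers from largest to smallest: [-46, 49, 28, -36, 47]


Original list: [-46, 49, 28, -36, 47]
Repeatedly take the largest remaining element:
  Remaining [-46, 49, 28, -36, 47] -> largest is 49
  Remaining [-46, 28, -36, 47] -> largest is 47
  Remaining [-46, 28, -36] -> largest is 28
  Remaining [-46, -36] -> largest is -36
  Remaining [-46] -> largest is -46
Collecting the picks in order gives the descending list.
Final answer: [49, 47, 28, -36, -46]


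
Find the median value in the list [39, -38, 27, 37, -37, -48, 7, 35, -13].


First, sort the list: [-48, -38, -37, -13, 7, 27, 35, 37, 39]
The list has 9 elements (odd count).
The middle index is 4 (0-based), and the element there is 7.
Final answer: 7


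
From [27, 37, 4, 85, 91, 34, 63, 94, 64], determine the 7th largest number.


Sort descending: [94, 91, 85, 64, 63, 37, 34, 27, 4]
The 7th element (1-indexed) is at index 6.
Value = 34
Final answer: 34


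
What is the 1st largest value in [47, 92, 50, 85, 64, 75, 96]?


Sort descending: [96, 92, 85, 75, 64, 50, 47]
The 1st element (1-indexed) is at index 0.
Value = 96
Final answer: 96


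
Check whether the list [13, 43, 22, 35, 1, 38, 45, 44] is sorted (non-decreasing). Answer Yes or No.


Check consecutive pairs:
  13 <= 43? True
  43 <= 22? False
  22 <= 35? True
  35 <= 1? False
  1 <= 38? True
  38 <= 45? True
  45 <= 44? False
3 consecutive pair(s) are out of order, so the list is not sorted.
Final answer: No


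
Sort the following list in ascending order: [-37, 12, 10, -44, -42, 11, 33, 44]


Original list: [-37, 12, 10, -44, -42, 11, 33, 44]
Repeatedly take the smallest remaining element:
  Remaining [-37, 12, 10, -44, -42, 11, 33, 44] -> smallest is -44
  Remaining [-37, 12, 10, -42, 11, 33, 44] -> smallest is -42
  Remaining [-37, 12, 10, 11, 33, 44] -> smallest is -37
  Remaining [12, 10, 11, 33, 44] -> smallest is 10
  Remaining [12, 11, 33, 44] -> smallest is 11
  Remaining [12, 33, 44] -> smallest is 12
  Remaining [33, 44] -> smallest is 33
  Remaining [44] -> smallest is 44
Collecting the picks in order gives the sorted list.
Final answer: [-44, -42, -37, 10, 11, 12, 33, 44]


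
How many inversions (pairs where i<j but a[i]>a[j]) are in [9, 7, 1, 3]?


For each element, count the later elements that are smaller than it:
  9 (index 0): smaller elements after it = [7, 1, 3] -> 3
  7 (index 1): smaller elements after it = [1, 3] -> 2
  1 (index 2): smaller elements after it = [] -> 0
Total inversions = 3 + 2 + 0 = 5
Final answer: 5


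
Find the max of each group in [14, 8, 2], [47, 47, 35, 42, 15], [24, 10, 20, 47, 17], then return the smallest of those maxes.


Find max of each group:
  Group 1: [14, 8, 2] -> max = 14
  Group 2: [47, 47, 35, 42, 15] -> max = 47
  Group 3: [24, 10, 20, 47, 17] -> max = 47
Maxes: [14, 47, 47]
Minimum of maxes = 14
Final answer: 14


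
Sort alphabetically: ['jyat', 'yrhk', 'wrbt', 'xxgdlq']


Compare strings character by character (the first differing letter decides):
  'jyat' < 'wrbt' since 'j' < 'w' at position 1
  'wrbt' < 'xxgdlq' since 'w' < 'x' at position 1
  'xxgdlq' < 'yrhk' since 'x' < 'y' at position 1
Chaining these comparisons gives the alphabetical order.
Final answer: ['jyat', 'wrbt', 'xxgdlq', 'yrhk']


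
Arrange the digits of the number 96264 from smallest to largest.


The number 96264 has digits: 9, 6, 2, 6, 4
Sorted: 2, 4, 6, 6, 9
Joining the sorted digits gives the result.
Final answer: 24669


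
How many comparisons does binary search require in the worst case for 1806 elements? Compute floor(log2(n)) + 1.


Binary search halves the search space each step.
Maximum comparisons = floor(log2(1806)) + 1
log2(1806) = 10.8186
floor(log2(1806)) = 10, so 10 + 1 = 11
Final answer: 11


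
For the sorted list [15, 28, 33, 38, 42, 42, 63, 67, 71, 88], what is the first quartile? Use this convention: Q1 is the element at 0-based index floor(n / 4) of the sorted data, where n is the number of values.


The list has n = 10 elements.
Q1 index = floor(10 / 4) = floor(2.5) = 2
Counting from index 0 in the sorted data, the element at index 2 is 33.
Final answer: 33


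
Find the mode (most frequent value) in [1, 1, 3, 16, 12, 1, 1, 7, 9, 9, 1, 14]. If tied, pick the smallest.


Count the frequency of each value:
  1 appears 5 time(s)
  3 appears 1 time(s)
  7 appears 1 time(s)
  9 appears 2 time(s)
  12 appears 1 time(s)
  14 appears 1 time(s)
  16 appears 1 time(s)
Maximum frequency is 5.
Only 1 reaches that frequency, so it is the mode.
Final answer: 1


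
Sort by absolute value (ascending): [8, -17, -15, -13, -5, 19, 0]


Compute absolute values:
  |8| = 8
  |-17| = 17
  |-15| = 15
  |-13| = 13
  |-5| = 5
  |19| = 19
  |0| = 0
Absolute values in increasing order: 0 < 5 < 8 < 13 < 15 < 17 < 19
Listing the original numbers in that order gives the answer.
Final answer: [0, -5, 8, -13, -15, -17, 19]


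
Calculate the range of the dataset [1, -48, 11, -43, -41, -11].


Maximum value: 11
Minimum value: -48
Range = 11 - (-48) = 59
Final answer: 59


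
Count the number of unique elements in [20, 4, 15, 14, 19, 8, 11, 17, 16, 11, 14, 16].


List all unique values:
Distinct values: [4, 8, 11, 14, 15, 16, 17, 19, 20]
Count = 9
Final answer: 9


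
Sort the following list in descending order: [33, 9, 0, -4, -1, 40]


Original list: [33, 9, 0, -4, -1, 40]
Repeatedly take the largest remaining element:
  Remaining [33, 9, 0, -4, -1, 40] -> largest is 40
  Remaining [33, 9, 0, -4, -1] -> largest is 33
  Remaining [9, 0, -4, -1] -> largest is 9
  Remaining [0, -4, -1] -> largest is 0
  Remaining [-4, -1] -> largest is -1
  Remaining [-4] -> largest is -4
Collecting the picks in order gives the descending list.
Final answer: [40, 33, 9, 0, -1, -4]


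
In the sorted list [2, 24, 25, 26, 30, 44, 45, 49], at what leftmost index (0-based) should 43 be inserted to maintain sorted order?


List is sorted: [2, 24, 25, 26, 30, 44, 45, 49]
We need the leftmost position where 43 can be inserted, i.e. the first index whose element is >= 43 (or the end of the list if none is).
Binary search with low=0, high=8 (0-based indices):
  low=0, high=8, mid=4: a[4]=30 < 43, so low = 5
  low=5, high=8, mid=6: a[6]=45 >= 43, so high = 6
  low=5, high=6, mid=5: a[5]=44 >= 43, so high = 5
Now low = high = 5, so the insertion index is 5.
Final answer: 5


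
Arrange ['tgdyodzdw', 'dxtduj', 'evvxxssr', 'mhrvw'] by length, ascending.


Compute lengths:
  'tgdyodzdw' has length 9
  'dxtduj' has length 6
  'evvxxssr' has length 8
  'mhrvw' has length 5
Lengths in increasing order: 5 < 6 < 8 < 9
Listing the words in that order gives the answer.
Final answer: ['mhrvw', 'dxtduj', 'evvxxssr', 'tgdyodzdw']


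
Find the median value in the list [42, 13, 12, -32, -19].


First, sort the list: [-32, -19, 12, 13, 42]
The list has 5 elements (odd count).
The middle index is 2 (0-based), and the element there is 12.
Final answer: 12


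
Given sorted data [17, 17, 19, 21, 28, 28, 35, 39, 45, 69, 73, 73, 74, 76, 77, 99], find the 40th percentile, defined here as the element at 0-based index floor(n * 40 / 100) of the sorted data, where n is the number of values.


The dataset has n = 16 elements.
Index = floor(16 * 40 / 100) = floor(640 / 100) = floor(6.4) = 6
Counting from index 0 in the sorted data, the element at index 6 is 35.
Final answer: 35


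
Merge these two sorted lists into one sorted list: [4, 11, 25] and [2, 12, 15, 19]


List A: [4, 11, 25]
List B: [2, 12, 15, 19]
Repeatedly compare the front elements and take the smaller:
  4 vs 2 -> take 2
  4 vs 12 -> take 4
  11 vs 12 -> take 11
  25 vs 12 -> take 12
  25 vs 15 -> take 15
  25 vs 19 -> take 19
  B is exhausted; append the rest of A: [25]
Final answer: [2, 4, 11, 12, 15, 19, 25]


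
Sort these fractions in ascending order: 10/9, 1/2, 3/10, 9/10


Convert to decimal for comparison:
  10/9 = 1.1111
  1/2 = 0.5
  3/10 = 0.3
  9/10 = 0.9
Decimals in increasing order: 0.3 < 0.5 < 0.9 < 1.1111
Writing each back as its fraction gives the sorted order.
Final answer: 3/10, 1/2, 9/10, 10/9


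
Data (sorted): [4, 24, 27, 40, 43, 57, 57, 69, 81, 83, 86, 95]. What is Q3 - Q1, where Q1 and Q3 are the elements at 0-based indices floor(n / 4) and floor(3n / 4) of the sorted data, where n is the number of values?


The data has n = 12 elements.
Q1 index = floor(12 / 4) = floor(3) = 3; Q3 index = floor(3 * 12 / 4) = floor(9) = 9
Q1 = element at index 3 = 40
Q3 = element at index 9 = 83
IQR = 83 - 40 = 43
Final answer: 43


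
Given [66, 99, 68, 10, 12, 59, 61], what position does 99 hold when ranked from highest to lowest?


Sort descending: [99, 68, 66, 61, 59, 12, 10]
Find 99 in the sorted list.
99 is at position 1.
Final answer: 1


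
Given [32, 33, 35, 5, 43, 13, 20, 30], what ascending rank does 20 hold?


Sort ascending: [5, 13, 20, 30, 32, 33, 35, 43]
Find 20 in the sorted list.
20 is at position 3 (1-indexed).
Final answer: 3


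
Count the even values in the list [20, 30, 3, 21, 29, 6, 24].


Check each element:
  20 is even
  30 is even
  3 is odd
  21 is odd
  29 is odd
  6 is even
  24 is even
Evens: [20, 30, 6, 24]
Count of evens = 4
Final answer: 4


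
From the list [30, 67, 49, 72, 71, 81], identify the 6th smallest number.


Sort ascending: [30, 49, 67, 71, 72, 81]
The 6th element (1-indexed) is at index 5.
Value = 81
Final answer: 81


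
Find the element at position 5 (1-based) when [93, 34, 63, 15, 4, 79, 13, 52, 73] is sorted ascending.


Sort ascending: [4, 13, 15, 34, 52, 63, 73, 79, 93]
The 5th element (1-indexed) is at index 4.
Value = 52
Final answer: 52


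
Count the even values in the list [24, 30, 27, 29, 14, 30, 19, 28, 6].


Check each element:
  24 is even
  30 is even
  27 is odd
  29 is odd
  14 is even
  30 is even
  19 is odd
  28 is even
  6 is even
Evens: [24, 30, 14, 30, 28, 6]
Count of evens = 6
Final answer: 6


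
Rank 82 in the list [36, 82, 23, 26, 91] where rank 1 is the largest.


Sort descending: [91, 82, 36, 26, 23]
Find 82 in the sorted list.
82 is at position 2.
Final answer: 2


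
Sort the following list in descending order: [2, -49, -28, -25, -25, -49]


Original list: [2, -49, -28, -25, -25, -49]
Repeatedly take the largest remaining element:
  Remaining [2, -49, -28, -25, -25, -49] -> largest is 2
  Remaining [-49, -28, -25, -25, -49] -> largest is -25
  Remaining [-49, -28, -25, -49] -> largest is -25
  Remaining [-49, -28, -49] -> largest is -28
  Remaining [-49, -49] -> largest is -49
  Remaining [-49] -> largest is -49
Collecting the picks in order gives the descending list.
Final answer: [2, -25, -25, -28, -49, -49]


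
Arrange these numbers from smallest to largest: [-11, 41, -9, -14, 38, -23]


Original list: [-11, 41, -9, -14, 38, -23]
Repeatedly take the smallest remaining element:
  Remaining [-11, 41, -9, -14, 38, -23] -> smallest is -23
  Remaining [-11, 41, -9, -14, 38] -> smallest is -14
  Remaining [-11, 41, -9, 38] -> smallest is -11
  Remaining [41, -9, 38] -> smallest is -9
  Remaining [41, 38] -> smallest is 38
  Remaining [41] -> smallest is 41
Collecting the picks in order gives the sorted list.
Final answer: [-23, -14, -11, -9, 38, 41]


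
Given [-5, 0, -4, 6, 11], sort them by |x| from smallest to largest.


Compute absolute values:
  |-5| = 5
  |0| = 0
  |-4| = 4
  |6| = 6
  |11| = 11
Absolute values in increasing order: 0 < 4 < 5 < 6 < 11
Listing the original numbers in that order gives the answer.
Final answer: [0, -4, -5, 6, 11]


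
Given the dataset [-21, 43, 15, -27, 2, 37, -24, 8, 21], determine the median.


First, sort the list: [-27, -24, -21, 2, 8, 15, 21, 37, 43]
The list has 9 elements (odd count).
The middle index is 4 (0-based), and the element there is 8.
Final answer: 8


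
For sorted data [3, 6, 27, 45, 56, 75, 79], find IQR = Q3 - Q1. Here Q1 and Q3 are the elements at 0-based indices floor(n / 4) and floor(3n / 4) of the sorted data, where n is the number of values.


The data has n = 7 elements.
Q1 index = floor(7 / 4) = floor(1.75) = 1; Q3 index = floor(3 * 7 / 4) = floor(5.25) = 5
Q1 = element at index 1 = 6
Q3 = element at index 5 = 75
IQR = 75 - 6 = 69
Final answer: 69


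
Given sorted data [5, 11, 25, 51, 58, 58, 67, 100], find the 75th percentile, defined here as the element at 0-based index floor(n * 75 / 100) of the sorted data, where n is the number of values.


The dataset has n = 8 elements.
Index = floor(8 * 75 / 100) = floor(600 / 100) = floor(6) = 6
Counting from index 0 in the sorted data, the element at index 6 is 67.
Final answer: 67


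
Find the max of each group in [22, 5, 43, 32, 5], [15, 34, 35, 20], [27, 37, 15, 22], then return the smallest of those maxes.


Find max of each group:
  Group 1: [22, 5, 43, 32, 5] -> max = 43
  Group 2: [15, 34, 35, 20] -> max = 35
  Group 3: [27, 37, 15, 22] -> max = 37
Maxes: [43, 35, 37]
Minimum of maxes = 35
Final answer: 35


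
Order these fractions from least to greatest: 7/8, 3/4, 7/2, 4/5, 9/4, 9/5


Convert to decimal for comparison:
  7/8 = 0.875
  3/4 = 0.75
  7/2 = 3.5
  4/5 = 0.8
  9/4 = 2.25
  9/5 = 1.8
Decimals in increasing order: 0.75 < 0.8 < 0.875 < 1.8 < 2.25 < 3.5
Writing each back as its fraction gives the sorted order.
Final answer: 3/4, 4/5, 7/8, 9/5, 9/4, 7/2


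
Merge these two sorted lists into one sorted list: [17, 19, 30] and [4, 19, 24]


List A: [17, 19, 30]
List B: [4, 19, 24]
Repeatedly compare the front elements and take the smaller:
  17 vs 4 -> take 4
  17 vs 19 -> take 17
  19 vs 19 -> take 19
  30 vs 19 -> take 19
  30 vs 24 -> take 24
  B is exhausted; append the rest of A: [30]
Final answer: [4, 17, 19, 19, 24, 30]


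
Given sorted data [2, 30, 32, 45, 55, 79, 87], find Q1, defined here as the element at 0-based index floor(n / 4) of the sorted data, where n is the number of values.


The list has n = 7 elements.
Q1 index = floor(7 / 4) = floor(1.75) = 1
Counting from index 0 in the sorted data, the element at index 1 is 30.
Final answer: 30


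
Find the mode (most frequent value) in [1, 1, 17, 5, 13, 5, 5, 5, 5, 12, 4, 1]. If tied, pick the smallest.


Count the frequency of each value:
  1 appears 3 time(s)
  4 appears 1 time(s)
  5 appears 5 time(s)
  12 appears 1 time(s)
  13 appears 1 time(s)
  17 appears 1 time(s)
Maximum frequency is 5.
Only 5 reaches that frequency, so it is the mode.
Final answer: 5


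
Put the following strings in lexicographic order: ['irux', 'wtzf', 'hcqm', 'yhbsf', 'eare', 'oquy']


Compare strings character by character (the first differing letter decides):
  'eare' < 'hcqm' since 'e' < 'h' at position 1
  'hcqm' < 'irux' since 'h' < 'i' at position 1
  'irux' < 'oquy' since 'i' < 'o' at position 1
  'oquy' < 'wtzf' since 'o' < 'w' at position 1
  'wtzf' < 'yhbsf' since 'w' < 'y' at position 1
Chaining these comparisons gives the alphabetical order.
Final answer: ['eare', 'hcqm', 'irux', 'oquy', 'wtzf', 'yhbsf']


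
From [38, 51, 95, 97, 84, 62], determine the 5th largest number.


Sort descending: [97, 95, 84, 62, 51, 38]
The 5th element (1-indexed) is at index 4.
Value = 51
Final answer: 51


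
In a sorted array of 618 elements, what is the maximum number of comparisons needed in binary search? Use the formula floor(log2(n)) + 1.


Binary search halves the search space each step.
Maximum comparisons = floor(log2(618)) + 1
log2(618) = 9.2715
floor(log2(618)) = 9, so 9 + 1 = 10
Final answer: 10


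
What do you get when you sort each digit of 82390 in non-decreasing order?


The number 82390 has digits: 8, 2, 3, 9, 0
Sorted: 0, 2, 3, 8, 9
Joining the sorted digits gives the result.
Final answer: 02389


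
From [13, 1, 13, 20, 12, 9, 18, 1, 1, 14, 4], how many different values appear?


List all unique values:
Distinct values: [1, 4, 9, 12, 13, 14, 18, 20]
Count = 8
Final answer: 8


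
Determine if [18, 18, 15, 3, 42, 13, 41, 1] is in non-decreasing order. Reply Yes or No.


Check consecutive pairs:
  18 <= 18? True
  18 <= 15? False
  15 <= 3? False
  3 <= 42? True
  42 <= 13? False
  13 <= 41? True
  41 <= 1? False
4 consecutive pair(s) are out of order, so the list is not sorted.
Final answer: No


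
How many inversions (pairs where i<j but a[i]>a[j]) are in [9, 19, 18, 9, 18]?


For each element, count the later elements that are smaller than it:
  9 (index 0): smaller elements after it = [] -> 0
  19 (index 1): smaller elements after it = [18, 9, 18] -> 3
  18 (index 2): smaller elements after it = [9] -> 1
  9 (index 3): smaller elements after it = [] -> 0
Total inversions = 0 + 3 + 1 + 0 = 4
Final answer: 4


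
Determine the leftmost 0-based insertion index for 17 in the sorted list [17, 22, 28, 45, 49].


List is sorted: [17, 22, 28, 45, 49]
We need the leftmost position where 17 can be inserted, i.e. the first index whose element is >= 17 (or the end of the list if none is).
Binary search with low=0, high=5 (0-based indices):
  low=0, high=5, mid=2: a[2]=28 >= 17, so high = 2
  low=0, high=2, mid=1: a[1]=22 >= 17, so high = 1
  low=0, high=1, mid=0: a[0]=17 >= 17, so high = 0
Now low = high = 0, so the insertion index is 0.
Final answer: 0


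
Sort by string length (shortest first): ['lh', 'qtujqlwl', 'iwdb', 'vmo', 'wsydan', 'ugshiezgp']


Compute lengths:
  'lh' has length 2
  'qtujqlwl' has length 8
  'iwdb' has length 4
  'vmo' has length 3
  'wsydan' has length 6
  'ugshiezgp' has length 9
Lengths in increasing order: 2 < 3 < 4 < 6 < 8 < 9
Listing the words in that order gives the answer.
Final answer: ['lh', 'vmo', 'iwdb', 'wsydan', 'qtujqlwl', 'ugshiezgp']


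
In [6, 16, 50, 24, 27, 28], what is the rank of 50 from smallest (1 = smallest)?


Sort ascending: [6, 16, 24, 27, 28, 50]
Find 50 in the sorted list.
50 is at position 6 (1-indexed).
Final answer: 6


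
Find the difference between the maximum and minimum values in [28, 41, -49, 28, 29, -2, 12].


Maximum value: 41
Minimum value: -49
Range = 41 - (-49) = 90
Final answer: 90


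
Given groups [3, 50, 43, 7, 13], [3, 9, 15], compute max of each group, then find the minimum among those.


Find max of each group:
  Group 1: [3, 50, 43, 7, 13] -> max = 50
  Group 2: [3, 9, 15] -> max = 15
Maxes: [50, 15]
Minimum of maxes = 15
Final answer: 15


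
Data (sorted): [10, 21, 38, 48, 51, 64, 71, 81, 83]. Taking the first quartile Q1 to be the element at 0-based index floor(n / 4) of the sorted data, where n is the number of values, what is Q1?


The list has n = 9 elements.
Q1 index = floor(9 / 4) = floor(2.25) = 2
Counting from index 0 in the sorted data, the element at index 2 is 38.
Final answer: 38


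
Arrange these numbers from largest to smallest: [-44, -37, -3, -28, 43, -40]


Original list: [-44, -37, -3, -28, 43, -40]
Repeatedly take the largest remaining element:
  Remaining [-44, -37, -3, -28, 43, -40] -> largest is 43
  Remaining [-44, -37, -3, -28, -40] -> largest is -3
  Remaining [-44, -37, -28, -40] -> largest is -28
  Remaining [-44, -37, -40] -> largest is -37
  Remaining [-44, -40] -> largest is -40
  Remaining [-44] -> largest is -44
Collecting the picks in order gives the descending list.
Final answer: [43, -3, -28, -37, -40, -44]


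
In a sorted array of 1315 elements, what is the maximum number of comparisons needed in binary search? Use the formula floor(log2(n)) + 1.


Binary search halves the search space each step.
Maximum comparisons = floor(log2(1315)) + 1
log2(1315) = 10.3608
floor(log2(1315)) = 10, so 10 + 1 = 11
Final answer: 11


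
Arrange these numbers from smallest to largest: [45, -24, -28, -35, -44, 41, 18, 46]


Original list: [45, -24, -28, -35, -44, 41, 18, 46]
Repeatedly take the smallest remaining element:
  Remaining [45, -24, -28, -35, -44, 41, 18, 46] -> smallest is -44
  Remaining [45, -24, -28, -35, 41, 18, 46] -> smallest is -35
  Remaining [45, -24, -28, 41, 18, 46] -> smallest is -28
  Remaining [45, -24, 41, 18, 46] -> smallest is -24
  Remaining [45, 41, 18, 46] -> smallest is 18
  Remaining [45, 41, 46] -> smallest is 41
  Remaining [45, 46] -> smallest is 45
  Remaining [46] -> smallest is 46
Collecting the picks in order gives the sorted list.
Final answer: [-44, -35, -28, -24, 18, 41, 45, 46]
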